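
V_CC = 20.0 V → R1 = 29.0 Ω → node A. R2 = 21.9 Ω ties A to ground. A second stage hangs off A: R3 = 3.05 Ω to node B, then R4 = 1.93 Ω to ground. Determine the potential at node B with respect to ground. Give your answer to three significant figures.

Node A sees R2 in parallel with the series input of stage 2, R3 + R4 = 4.980 Ω.
R2 ‖ (R3+R4) = 4.057 Ω.
First divider: V_A = V_CC · 4.057/(29.0 + 4.057) = 2.455 V.
Then the unloaded second divider: V_B = V_A × R4/(R3+R4) = 2.455 × 0.3876 = 0.9513 V.

V_B ≈ 0.951 V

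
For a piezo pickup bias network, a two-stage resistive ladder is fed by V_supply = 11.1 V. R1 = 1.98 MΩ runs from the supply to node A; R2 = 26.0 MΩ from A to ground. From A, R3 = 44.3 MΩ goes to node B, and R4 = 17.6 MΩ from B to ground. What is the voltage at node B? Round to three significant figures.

V_B ≈ 2.85 V

Looking into the second stage from A: R3 + R4 = 61.90 MΩ appears in parallel with R2.
Effective lower resistance at A: R2 ‖ 61.90 = 18.31 MΩ.
V_A = 11.1 × 18.31/(1.98 + 18.31) = 10.02 V.
Stage 2 is unloaded, so V_B = V_A · R4/(R3+R4) = 10.02 × 17.6/61.90 = 2.848 V.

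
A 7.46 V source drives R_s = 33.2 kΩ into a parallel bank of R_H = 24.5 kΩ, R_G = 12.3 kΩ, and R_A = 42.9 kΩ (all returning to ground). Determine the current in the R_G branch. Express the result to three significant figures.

I ≈ 0.104 mA

Combine the parallel branches: R_p = (1/24.5 + 1/12.3 + 1/42.9)⁻¹ = 6.876 kΩ.
V_A by voltage divider: V_A = 7.46 × 6.876/(33.2 + 6.876) = 1.280 V.
I(R_G) = V_A / R_G = 1.280/12.3 = 0.1041 mA.
(Equivalently: I_total = 0.1861 mA, then current-divider fraction G_k/ΣG = 0.5590.)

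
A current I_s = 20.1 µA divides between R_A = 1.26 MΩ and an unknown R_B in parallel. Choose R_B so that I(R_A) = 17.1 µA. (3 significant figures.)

Two-branch current divider: I_A = I_s · R_B/(R_A + R_B).
With f = 0.8507, R_B = R_A · f/(1−f) = 1.26 × 5.700 = 7.182 MΩ.

R_B ≈ 7.18 MΩ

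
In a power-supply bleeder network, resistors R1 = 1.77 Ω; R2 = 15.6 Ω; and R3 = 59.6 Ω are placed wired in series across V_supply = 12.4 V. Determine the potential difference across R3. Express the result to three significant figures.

V ≈ 9.60 V

Series total: ΣR = 1.77 + 15.6 + 59.6 = 76.97 Ω.
By the voltage-divider rule, V = 12.4 × 59.60/76.97 = 9.602 V.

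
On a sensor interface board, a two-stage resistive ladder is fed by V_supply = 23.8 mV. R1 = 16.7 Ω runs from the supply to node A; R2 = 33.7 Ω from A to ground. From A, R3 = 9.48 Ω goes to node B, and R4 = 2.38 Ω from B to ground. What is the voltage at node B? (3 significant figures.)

V_B ≈ 1.64 mV

Node A sees R2 in parallel with the series input of stage 2, R3 + R4 = 11.86 Ω.
R2 ‖ (R3+R4) = 8.773 Ω.
So V_A = 23.8 × 0.3444 = 8.197 mV.
V_B = V_A × 0.2007 = 1.645 mV.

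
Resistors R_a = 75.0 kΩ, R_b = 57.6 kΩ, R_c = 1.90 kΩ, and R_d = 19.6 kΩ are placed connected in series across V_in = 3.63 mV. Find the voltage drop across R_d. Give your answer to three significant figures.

V ≈ 0.462 mV

ΣR = 75.0 + 57.6 + 1.90 + 19.6 = 154.1 kΩ.
Voltage divider: V = V_in · (19.60 / 154.1) = 3.63 × 0.1272 = 0.4617 mV.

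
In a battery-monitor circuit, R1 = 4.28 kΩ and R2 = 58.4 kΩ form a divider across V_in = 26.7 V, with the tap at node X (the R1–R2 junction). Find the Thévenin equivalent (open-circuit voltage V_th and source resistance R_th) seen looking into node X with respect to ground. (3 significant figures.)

V_th ≈ 24.9 V, R_th ≈ 3.99 kΩ

V_th is the unloaded tap voltage: V_in · R2/(R1+R2) = 26.7 × 0.9317 = 24.88 V.
Zeroing V_in shorts the top of R1 to ground, so R_th = R1 ‖ R2 = 3.988 kΩ.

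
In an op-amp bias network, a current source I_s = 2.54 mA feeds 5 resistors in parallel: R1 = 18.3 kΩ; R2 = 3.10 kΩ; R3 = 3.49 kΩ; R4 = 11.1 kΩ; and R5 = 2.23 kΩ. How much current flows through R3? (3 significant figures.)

I ≈ 0.605 mA

Total conductance ΣG = 1/18.3 + 1/3.10 + 1/3.49 + 1/11.1 + 1/2.23 = 1.202 (units of 1/kΩ).
R3 takes the fraction G_k/ΣG = 0.2865/1.202 = 0.2383, so I = 2.54 × 0.2383 = 0.6053 mA.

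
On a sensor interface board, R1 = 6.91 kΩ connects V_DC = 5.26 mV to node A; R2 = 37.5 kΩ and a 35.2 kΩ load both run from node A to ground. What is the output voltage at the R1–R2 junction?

R2 ‖ R_L = (37.5 × 35.2)/(37.5 + 35.2) = 18.16 kΩ.
Then V_out = V_DC · R2'/(R1 + R2') = 5.26 × 18.16/25.07 = 3.810 mV.
(Unloaded it would be 4.44 mV; the load pulls it down.)

V_out ≈ 3.81 mV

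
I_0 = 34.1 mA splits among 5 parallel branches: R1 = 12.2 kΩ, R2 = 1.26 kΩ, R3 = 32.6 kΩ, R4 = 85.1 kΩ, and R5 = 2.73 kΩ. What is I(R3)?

I ≈ 0.814 mA

ΣG = 1/12.2 + 1/1.26 + 1/32.6 + 1/85.1 + 1/2.73 = 1.284.
Current divider: I(R3) = I_0 · G_k/ΣG = 34.1 × (0.03067/1.284) = 34.1 × 0.02388 = 0.8144 mA.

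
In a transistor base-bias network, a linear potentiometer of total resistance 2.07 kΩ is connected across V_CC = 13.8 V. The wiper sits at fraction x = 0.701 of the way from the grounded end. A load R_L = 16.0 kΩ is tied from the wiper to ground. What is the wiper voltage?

Lower segment x·R_p = 1.451 kΩ; upper segment (1−x)·R_p = 0.6189 kΩ.
(x·R_p) ‖ R_L = 1.330 kΩ.
Then V_out = V_CC · 1.330/(0.6189 + 1.330) = 9.418 V.

V_out ≈ 9.42 V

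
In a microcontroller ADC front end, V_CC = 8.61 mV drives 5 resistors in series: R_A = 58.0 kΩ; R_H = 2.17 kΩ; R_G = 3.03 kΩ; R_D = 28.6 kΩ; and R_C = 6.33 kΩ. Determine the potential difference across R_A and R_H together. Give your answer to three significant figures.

V ≈ 5.28 mV

Series total: ΣR = 58.0 + 2.17 + 3.03 + 28.6 + 6.33 = 98.13 kΩ.
R_{R_A..R_H} = 58.0 + 2.17 = 60.17 kΩ.
Voltage divider: V = V_CC · (60.17 / 98.13) = 8.61 × 0.6132 = 5.279 mV.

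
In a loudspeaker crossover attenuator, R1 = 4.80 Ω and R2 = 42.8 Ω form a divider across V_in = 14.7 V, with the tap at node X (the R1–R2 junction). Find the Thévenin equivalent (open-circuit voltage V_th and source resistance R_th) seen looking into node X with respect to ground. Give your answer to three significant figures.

V_th ≈ 13.2 V, R_th ≈ 4.32 Ω

Open-circuit (no load on X): V_th = V_in · R2/(R1 + R2) = 14.7 × 42.8/(4.800 + 42.8) = 13.22 V.
Zeroing V_in shorts the top of R1 to ground, so R_th = R1 ‖ R2 = 4.316 Ω.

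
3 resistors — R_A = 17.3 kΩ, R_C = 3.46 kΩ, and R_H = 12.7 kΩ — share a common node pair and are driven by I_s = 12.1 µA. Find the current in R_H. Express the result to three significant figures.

Conductances: ΣG = 1/17.3 + 1/3.46 + 1/12.7 = 0.4256 (1/kΩ).
Current divider: I(R_H) = I_s · G_k/ΣG = 12.1 × (0.07874/0.4256) = 12.1 × 0.1850 = 2.239 µA.

I ≈ 2.24 µA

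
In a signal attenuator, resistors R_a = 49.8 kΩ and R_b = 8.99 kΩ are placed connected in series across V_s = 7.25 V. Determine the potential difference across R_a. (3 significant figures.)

V ≈ 6.14 V

Series total: ΣR = 49.8 + 8.99 = 58.79 kΩ.
V = V_s · R/ΣR = 7.25 × 0.8471 = 6.141 V.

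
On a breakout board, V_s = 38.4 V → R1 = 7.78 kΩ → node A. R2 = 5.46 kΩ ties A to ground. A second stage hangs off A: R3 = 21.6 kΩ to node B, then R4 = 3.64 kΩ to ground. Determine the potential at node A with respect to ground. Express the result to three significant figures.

V_A ≈ 14.0 V

Node A sees R2 in parallel with the series input of stage 2, R3 + R4 = 25.24 kΩ.
R2 ‖ (R3+R4) = 4.489 kΩ.
V_A = 38.4 × 4.489/(7.78 + 4.489) = 14.05 V.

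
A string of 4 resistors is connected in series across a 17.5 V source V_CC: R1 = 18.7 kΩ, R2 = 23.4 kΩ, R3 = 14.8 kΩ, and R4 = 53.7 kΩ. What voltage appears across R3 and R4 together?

ΣR = 18.7 + 23.4 + 14.8 + 53.7 = 110.6 kΩ.
R_{R3..R4} = 14.8 + 53.7 = 68.50 kΩ.
Voltage divider: V = V_CC · (68.50 / 110.6) = 17.5 × 0.6193 = 10.84 V.

V ≈ 10.8 V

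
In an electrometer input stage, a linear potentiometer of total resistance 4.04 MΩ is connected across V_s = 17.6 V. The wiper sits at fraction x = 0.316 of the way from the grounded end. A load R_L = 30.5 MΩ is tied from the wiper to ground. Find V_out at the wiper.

The pot divides into 2.763 MΩ above the wiper and 1.277 MΩ below.
(x·R_p) ‖ R_L = 1.225 MΩ.
Loaded-divider output: V_out = 17.6 × 0.3072 = 5.407 V.

V_out ≈ 5.41 V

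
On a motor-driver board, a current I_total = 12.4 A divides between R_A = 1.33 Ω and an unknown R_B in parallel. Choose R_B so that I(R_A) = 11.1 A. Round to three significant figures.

In a two-way split, I_A/I_total = R_B/(R_A + R_B).
11.1/12.4 = R_B/(R_A + R_B) → R_B = R_A · (0.8952)/(1 − 0.8952) = 1.33 × 8.538 = 11.36 Ω.

R_B ≈ 11.4 Ω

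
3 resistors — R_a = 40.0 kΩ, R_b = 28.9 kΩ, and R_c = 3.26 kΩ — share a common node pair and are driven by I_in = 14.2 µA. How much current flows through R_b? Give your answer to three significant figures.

I ≈ 1.34 µA

Conductances: ΣG = 1/40.0 + 1/28.9 + 1/3.26 = 0.3664 (1/kΩ).
By the current-divider rule, I = I_in · G_k/ΣG = 14.2 × 0.09445 = 1.341 µA.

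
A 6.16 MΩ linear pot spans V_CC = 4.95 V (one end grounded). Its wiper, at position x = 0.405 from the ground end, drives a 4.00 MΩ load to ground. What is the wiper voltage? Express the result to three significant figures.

V_out ≈ 1.46 V

Split the track: R_lower = x·R_p = 2.495 MΩ, R_upper = (1−x)·R_p = 3.665 MΩ.
R_L loads the lower segment: effective lower R = 1.536 MΩ.
Loaded-divider output: V_out = 4.95 × 0.2954 = 1.462 V.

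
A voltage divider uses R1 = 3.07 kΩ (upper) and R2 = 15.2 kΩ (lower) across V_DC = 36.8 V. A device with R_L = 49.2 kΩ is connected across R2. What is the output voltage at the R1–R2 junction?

V_out ≈ 29.1 V

R2 ‖ R_L = (15.2 × 49.2)/(15.2 + 49.2) = 11.61 kΩ.
Now apply the divider: V_out = 36.8 × 0.7909 = 29.11 V.
(Unloaded it would be 30.6 V; the load pulls it down.)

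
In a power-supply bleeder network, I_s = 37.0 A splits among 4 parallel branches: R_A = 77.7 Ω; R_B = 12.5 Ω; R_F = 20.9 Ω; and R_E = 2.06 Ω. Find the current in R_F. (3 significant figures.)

Total conductance ΣG = 1/77.7 + 1/12.5 + 1/20.9 + 1/2.06 = 0.6262 (units of 1/Ω).
By the current-divider rule, I = I_s · G_k/ΣG = 37.0 × 0.07641 = 2.827 A.

I ≈ 2.83 A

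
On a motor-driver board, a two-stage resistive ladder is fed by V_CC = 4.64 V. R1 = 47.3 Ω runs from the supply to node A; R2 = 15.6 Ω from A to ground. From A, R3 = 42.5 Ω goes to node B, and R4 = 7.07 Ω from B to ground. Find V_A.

Node A sees R2 in parallel with the series input of stage 2, R3 + R4 = 49.57 Ω.
R2 ‖ (R3+R4) = 11.87 Ω.
V_A = 4.64 × 11.87/(47.3 + 11.87) = 0.9306 V.

V_A ≈ 0.931 V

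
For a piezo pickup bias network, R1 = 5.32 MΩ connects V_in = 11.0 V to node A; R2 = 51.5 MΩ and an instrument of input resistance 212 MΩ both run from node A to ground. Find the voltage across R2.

First combine the lower leg with the load: R2 ‖ R_L = 41.43 MΩ.
Then V_out = V_in · R2'/(R1 + R2') = 11.0 × 41.43/46.75 = 9.748 V.

V_out ≈ 9.75 V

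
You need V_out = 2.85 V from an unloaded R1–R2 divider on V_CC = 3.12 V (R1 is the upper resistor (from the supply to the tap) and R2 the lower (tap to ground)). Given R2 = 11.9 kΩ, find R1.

R1 ≈ 1.13 kΩ

The divider ratio is R2/(R1+R2) = 2.85/3.12 = 0.9135.
Rearranging, R1 = R2·(1−k)/k = 11.9 × 0.09474 = 1.127 kΩ.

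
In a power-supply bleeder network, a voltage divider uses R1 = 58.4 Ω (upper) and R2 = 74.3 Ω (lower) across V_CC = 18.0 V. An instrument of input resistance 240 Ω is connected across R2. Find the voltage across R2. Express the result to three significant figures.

The load sits in parallel with R2, giving an effective lower resistance R2' = R2·R_L/(R2+R_L) = 56.74 Ω.
Then V_out = V_CC · R2'/(R1 + R2') = 18.0 × 56.74/115.1 = 8.870 V.
(Unloaded it would be 10.1 V; the load pulls it down.)

V_out ≈ 8.87 V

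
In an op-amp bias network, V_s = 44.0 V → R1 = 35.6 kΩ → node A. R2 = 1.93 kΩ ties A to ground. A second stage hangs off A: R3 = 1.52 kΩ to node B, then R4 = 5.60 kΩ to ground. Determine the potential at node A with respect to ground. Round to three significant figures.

Node A sees R2 in parallel with the series input of stage 2, R3 + R4 = 7.120 kΩ.
R2 ‖ (R3+R4) = 1.518 kΩ.
V_A = 44.0 × 1.518/(35.6 + 1.518) = 1.800 V.

V_A ≈ 1.80 V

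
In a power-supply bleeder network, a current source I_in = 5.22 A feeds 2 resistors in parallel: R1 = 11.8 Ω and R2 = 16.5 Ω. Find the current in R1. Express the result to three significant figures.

I ≈ 3.04 A

Two-branch current divider: I_k = I_in · R_other/(R_1 + R_2).
So I = 5.22 × 16.5/28.30 = 3.043 A.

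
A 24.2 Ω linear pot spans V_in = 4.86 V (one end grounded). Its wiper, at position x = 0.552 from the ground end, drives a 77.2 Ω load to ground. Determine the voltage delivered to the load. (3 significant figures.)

Lower segment x·R_p = 13.36 Ω; upper segment (1−x)·R_p = 10.84 Ω.
Lower segment in parallel with the load: 13.36 ‖ 77.2 = 11.39 Ω.
Loaded-divider output: V_out = 4.86 × 0.5123 = 2.490 V.

V_out ≈ 2.49 V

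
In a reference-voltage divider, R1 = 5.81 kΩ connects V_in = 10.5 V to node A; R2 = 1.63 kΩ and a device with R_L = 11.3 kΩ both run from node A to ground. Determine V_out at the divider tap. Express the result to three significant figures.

First combine the lower leg with the load: R2 ‖ R_L = 1.425 kΩ.
Now apply the divider: V_out = 10.5 × 0.1969 = 2.068 V.
(Unloaded it would be 2.30 V; the load pulls it down.)

V_out ≈ 2.07 V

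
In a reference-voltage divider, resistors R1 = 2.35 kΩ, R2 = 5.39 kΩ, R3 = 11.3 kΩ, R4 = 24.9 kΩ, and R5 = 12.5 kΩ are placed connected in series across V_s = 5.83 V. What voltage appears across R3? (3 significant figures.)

V ≈ 1.17 V

Total series resistance ΣR = 2.35 + 5.39 + 11.3 + 24.9 + 12.5 = 56.44 kΩ.
V = V_s · R/ΣR = 5.83 × 0.2002 = 1.167 V.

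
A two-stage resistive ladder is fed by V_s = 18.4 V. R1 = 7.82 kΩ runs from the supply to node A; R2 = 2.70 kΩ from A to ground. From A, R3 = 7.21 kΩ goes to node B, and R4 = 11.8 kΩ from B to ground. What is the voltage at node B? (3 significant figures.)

Node A sees R2 in parallel with the series input of stage 2, R3 + R4 = 19.01 kΩ.
R2 ‖ (R3+R4) = 2.364 kΩ.
First divider: V_A = V_s · 2.364/(7.82 + 2.364) = 4.271 V.
Then the unloaded second divider: V_B = V_A × R4/(R3+R4) = 4.271 × 0.6207 = 2.651 V.

V_B ≈ 2.65 V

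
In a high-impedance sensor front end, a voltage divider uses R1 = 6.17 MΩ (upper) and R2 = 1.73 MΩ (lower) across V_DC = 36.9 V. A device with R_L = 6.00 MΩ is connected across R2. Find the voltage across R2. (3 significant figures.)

R2 ‖ R_L = (1.73 × 6.00)/(1.73 + 6.00) = 1.343 MΩ.
Voltage divider with the loaded lower leg: V_out = 36.9 × 1.343/(6.17 + 1.343) = 36.9 × 0.1787 = 6.595 V.

V_out ≈ 6.60 V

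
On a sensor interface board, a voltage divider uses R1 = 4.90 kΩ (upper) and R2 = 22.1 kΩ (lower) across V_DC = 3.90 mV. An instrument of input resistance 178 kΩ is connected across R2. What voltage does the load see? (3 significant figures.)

V_out ≈ 3.12 mV

R2 ‖ R_L = (22.1 × 178)/(22.1 + 178) = 19.66 kΩ.
Voltage divider with the loaded lower leg: V_out = 3.90 × 19.66/(4.90 + 19.66) = 3.90 × 0.8005 = 3.122 mV.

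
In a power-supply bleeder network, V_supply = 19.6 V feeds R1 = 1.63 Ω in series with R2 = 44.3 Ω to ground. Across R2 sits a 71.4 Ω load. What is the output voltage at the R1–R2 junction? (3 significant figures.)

V_out ≈ 18.5 V

R2 ‖ R_L = (44.3 × 71.4)/(44.3 + 71.4) = 27.34 Ω.
Now apply the divider: V_out = 19.6 × 0.9437 = 18.50 V.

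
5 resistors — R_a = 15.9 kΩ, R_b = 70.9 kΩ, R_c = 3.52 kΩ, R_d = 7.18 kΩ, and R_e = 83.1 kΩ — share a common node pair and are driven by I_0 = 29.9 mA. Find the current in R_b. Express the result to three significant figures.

ΣG = 1/15.9 + 1/70.9 + 1/3.52 + 1/7.18 + 1/83.1 = 0.5124.
Current divider: I(R_b) = I_0 · G_k/ΣG = 29.9 × (0.01410/0.5124) = 29.9 × 0.02753 = 0.8230 mA.

I ≈ 0.823 mA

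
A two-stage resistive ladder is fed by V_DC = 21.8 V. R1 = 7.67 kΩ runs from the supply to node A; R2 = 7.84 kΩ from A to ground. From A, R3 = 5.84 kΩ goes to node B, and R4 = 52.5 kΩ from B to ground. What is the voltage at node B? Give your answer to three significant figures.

V_B ≈ 9.30 V

The second stage (R3 + R4 = 58.34 kΩ) loads node A in parallel with R2.
R2 ‖ (R3+R4) = 6.911 kΩ.
V_A = 21.8 × 6.911/(7.67 + 6.911) = 10.33 V.
V_B = V_A × 0.8999 = 9.298 V.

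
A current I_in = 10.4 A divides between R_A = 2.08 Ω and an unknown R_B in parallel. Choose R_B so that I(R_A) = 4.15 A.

The fraction through R_A equals R_B/(R_A+R_B).
4.15/10.4 = R_B/(R_A + R_B) → R_B = R_A · (0.3990)/(1 − 0.3990) = 2.08 × 0.6640 = 1.381 Ω.

R_B ≈ 1.38 Ω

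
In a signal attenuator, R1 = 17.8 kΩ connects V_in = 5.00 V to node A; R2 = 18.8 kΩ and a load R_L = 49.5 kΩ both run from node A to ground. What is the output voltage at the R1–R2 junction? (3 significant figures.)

V_out ≈ 2.17 V

The load sits in parallel with R2, giving an effective lower resistance R2' = R2·R_L/(R2+R_L) = 13.63 kΩ.
Now apply the divider: V_out = 5.00 × 0.4336 = 2.168 V.
(Unloaded it would be 2.57 V; the load pulls it down.)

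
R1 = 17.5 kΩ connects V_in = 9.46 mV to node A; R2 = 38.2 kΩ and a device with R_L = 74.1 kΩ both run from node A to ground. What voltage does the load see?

The load sits in parallel with R2, giving an effective lower resistance R2' = R2·R_L/(R2+R_L) = 25.21 kΩ.
Then V_out = V_in · R2'/(R1 + R2') = 9.46 × 25.21/42.71 = 5.583 mV.

V_out ≈ 5.58 mV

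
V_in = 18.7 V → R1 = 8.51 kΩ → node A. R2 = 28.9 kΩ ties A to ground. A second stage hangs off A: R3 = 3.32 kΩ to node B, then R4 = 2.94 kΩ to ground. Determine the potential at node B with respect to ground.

V_B ≈ 3.31 V

Looking into the second stage from A: R3 + R4 = 6.260 kΩ appears in parallel with R2.
Effective lower resistance at A: R2 ‖ 6.260 = 5.145 kΩ.
First divider: V_A = V_in · 5.145/(8.51 + 5.145) = 7.046 V.
V_B = V_A × 0.4696 = 3.309 V.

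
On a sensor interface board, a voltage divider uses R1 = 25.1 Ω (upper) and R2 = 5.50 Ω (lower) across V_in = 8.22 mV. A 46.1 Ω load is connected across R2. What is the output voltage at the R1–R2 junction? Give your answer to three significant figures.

R2 ‖ R_L = (5.50 × 46.1)/(5.50 + 46.1) = 4.914 Ω.
Now apply the divider: V_out = 8.22 × 0.1637 = 1.346 mV.
(Unloaded it would be 1.48 mV; the load pulls it down.)

V_out ≈ 1.35 mV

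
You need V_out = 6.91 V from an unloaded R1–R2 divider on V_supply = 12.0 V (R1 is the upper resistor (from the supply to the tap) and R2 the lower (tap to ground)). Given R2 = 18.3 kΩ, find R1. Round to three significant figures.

The divider ratio is R2/(R1+R2) = 6.91/12.0 = 0.5758.
So R1 = R2 · (V_supply/V_out − 1) = 18.3 × (12.0/6.91 − 1) = 18.3 × 0.7366 = 13.48 kΩ.

R1 ≈ 13.5 kΩ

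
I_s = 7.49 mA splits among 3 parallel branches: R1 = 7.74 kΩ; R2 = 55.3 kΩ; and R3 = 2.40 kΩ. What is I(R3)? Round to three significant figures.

ΣG = 1/7.74 + 1/55.3 + 1/2.40 = 0.5639.
R3 takes the fraction G_k/ΣG = 0.4167/0.5639 = 0.7388, so I = 7.49 × 0.7388 = 5.534 mA.

I ≈ 5.53 mA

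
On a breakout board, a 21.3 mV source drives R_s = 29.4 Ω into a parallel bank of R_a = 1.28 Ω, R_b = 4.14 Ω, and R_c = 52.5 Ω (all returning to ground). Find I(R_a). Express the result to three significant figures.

Combine the parallel branches: R_p = (1/1.28 + 1/4.14 + 1/52.5)⁻¹ = 0.9598 Ω.
V_A by voltage divider: V_A = 21.3 × 0.9598/(29.4 + 0.9598) = 0.6734 mV.
I(R_a) = V_A / R_a = 0.6734/1.28 = 0.5261 mA.
(Check via current divider: I_total = 0.7016 mA; share G_k/ΣG = 0.7499 → same result.)

I ≈ 0.526 mA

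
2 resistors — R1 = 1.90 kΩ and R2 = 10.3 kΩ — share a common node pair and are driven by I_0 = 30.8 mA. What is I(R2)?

With just two branches, the current splits inversely with resistance.
So I = 30.8 × 1.90/12.20 = 4.797 mA.

I ≈ 4.80 mA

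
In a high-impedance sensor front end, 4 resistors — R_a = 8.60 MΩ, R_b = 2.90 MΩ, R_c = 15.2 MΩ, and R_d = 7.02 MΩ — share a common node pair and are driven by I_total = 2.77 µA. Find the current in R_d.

Total conductance ΣG = 1/8.60 + 1/2.90 + 1/15.2 + 1/7.02 = 0.6693 (units of 1/MΩ).
R_d takes the fraction G_k/ΣG = 0.1425/0.6693 = 0.2128, so I = 2.77 × 0.2128 = 0.5895 µA.

I ≈ 0.590 µA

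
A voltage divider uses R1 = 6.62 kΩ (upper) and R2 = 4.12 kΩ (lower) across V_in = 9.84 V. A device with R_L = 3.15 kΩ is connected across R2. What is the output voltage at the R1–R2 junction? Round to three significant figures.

V_out ≈ 2.09 V

R2 ‖ R_L = (4.12 × 3.15)/(4.12 + 3.15) = 1.785 kΩ.
Voltage divider with the loaded lower leg: V_out = 9.84 × 1.785/(6.62 + 1.785) = 9.84 × 0.2124 = 2.090 V.
(Unloaded it would be 3.77 V; the load pulls it down.)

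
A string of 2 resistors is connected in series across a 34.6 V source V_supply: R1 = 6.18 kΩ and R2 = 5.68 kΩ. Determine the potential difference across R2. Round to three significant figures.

Series total: ΣR = 6.18 + 5.68 = 11.86 kΩ.
By the voltage-divider rule, V = 34.6 × 5.680/11.86 = 16.57 V.

V ≈ 16.6 V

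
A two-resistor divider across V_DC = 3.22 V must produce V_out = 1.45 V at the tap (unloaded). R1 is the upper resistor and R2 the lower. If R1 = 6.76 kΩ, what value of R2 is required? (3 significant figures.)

R2 ≈ 5.54 kΩ

V_out/V_DC = R2/(R1+R2) = 0.4503.
Rearranging, R2 = R1·k/(1−k) = 6.76 × 0.8192 = 5.538 kΩ.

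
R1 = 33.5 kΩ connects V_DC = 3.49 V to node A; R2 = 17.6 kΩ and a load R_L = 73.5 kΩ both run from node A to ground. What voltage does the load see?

First combine the lower leg with the load: R2 ‖ R_L = 14.20 kΩ.
Voltage divider with the loaded lower leg: V_out = 3.49 × 14.20/(33.5 + 14.20) = 3.49 × 0.2977 = 1.039 V.
(Unloaded it would be 1.20 V; the load pulls it down.)

V_out ≈ 1.04 V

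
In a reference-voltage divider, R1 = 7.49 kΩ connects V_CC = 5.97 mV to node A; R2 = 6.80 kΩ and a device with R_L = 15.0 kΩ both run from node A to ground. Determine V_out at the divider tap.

V_out ≈ 2.30 mV

R2 ‖ R_L = (6.80 × 15.0)/(6.80 + 15.0) = 4.679 kΩ.
Voltage divider with the loaded lower leg: V_out = 5.97 × 4.679/(7.49 + 4.679) = 5.97 × 0.3845 = 2.295 mV.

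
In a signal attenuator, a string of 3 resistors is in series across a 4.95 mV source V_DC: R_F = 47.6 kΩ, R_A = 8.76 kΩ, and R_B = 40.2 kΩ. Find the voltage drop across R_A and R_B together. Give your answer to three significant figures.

Total series resistance ΣR = 47.6 + 8.76 + 40.2 = 96.56 kΩ.
R_{R_A..R_B} = 8.76 + 40.2 = 48.96 kΩ.
Voltage divider: V = V_DC · (48.96 / 96.56) = 4.95 × 0.5070 = 2.510 mV.

V ≈ 2.51 mV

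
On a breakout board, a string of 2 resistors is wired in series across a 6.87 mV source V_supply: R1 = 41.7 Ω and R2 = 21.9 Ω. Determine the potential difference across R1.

ΣR = 41.7 + 21.9 = 63.60 Ω.
V = V_supply · R/ΣR = 6.87 × 0.6557 = 4.504 mV.

V ≈ 4.50 mV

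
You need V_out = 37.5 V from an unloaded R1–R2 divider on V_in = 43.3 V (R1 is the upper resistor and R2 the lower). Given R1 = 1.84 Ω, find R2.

R2 ≈ 11.9 Ω

V_out/V_in = R2/(R1+R2) = 0.8661.
R2 = R1 · 0.8661/(1 − 0.8661) = 11.90 Ω.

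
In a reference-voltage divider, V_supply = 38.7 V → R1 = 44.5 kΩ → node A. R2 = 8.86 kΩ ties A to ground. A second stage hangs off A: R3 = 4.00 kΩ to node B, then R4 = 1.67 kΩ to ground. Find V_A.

V_A ≈ 2.79 V

Node A sees R2 in parallel with the series input of stage 2, R3 + R4 = 5.670 kΩ.
R2 ‖ (R3+R4) = 3.457 kΩ.
First divider: V_A = V_supply · 3.457/(44.5 + 3.457) = 2.790 V.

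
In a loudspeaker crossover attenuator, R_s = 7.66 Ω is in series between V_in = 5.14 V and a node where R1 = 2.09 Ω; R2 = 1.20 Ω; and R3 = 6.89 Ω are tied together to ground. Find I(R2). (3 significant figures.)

I ≈ 0.352 A

Combine the parallel branches: R_p = (1/2.09 + 1/1.20 + 1/6.89)⁻¹ = 0.6864 Ω.
V_A = 5.14 × 0.6864/8.346 = 0.4227 V.
I(R2) = V_A / R2 = 0.4227/1.20 = 0.3522 A.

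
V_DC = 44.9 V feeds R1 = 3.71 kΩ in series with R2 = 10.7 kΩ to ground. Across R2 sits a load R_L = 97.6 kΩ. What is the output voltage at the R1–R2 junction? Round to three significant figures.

V_out ≈ 32.4 V

The load sits in parallel with R2, giving an effective lower resistance R2' = R2·R_L/(R2+R_L) = 9.643 kΩ.
Voltage divider with the loaded lower leg: V_out = 44.9 × 9.643/(3.71 + 9.643) = 44.9 × 0.7222 = 32.42 V.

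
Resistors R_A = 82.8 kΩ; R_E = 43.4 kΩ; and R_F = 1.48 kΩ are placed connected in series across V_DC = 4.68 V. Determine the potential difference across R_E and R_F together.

V ≈ 1.65 V

Series total: ΣR = 82.8 + 43.4 + 1.48 = 127.7 kΩ.
R_{R_E..R_F} = 43.4 + 1.48 = 44.88 kΩ.
By the voltage-divider rule, V = 4.68 × 44.88/127.7 = 1.645 V.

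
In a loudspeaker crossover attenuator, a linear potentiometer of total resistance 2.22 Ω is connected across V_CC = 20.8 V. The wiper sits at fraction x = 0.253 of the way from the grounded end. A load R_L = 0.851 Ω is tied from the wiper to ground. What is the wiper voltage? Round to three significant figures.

V_out ≈ 3.52 V

Lower segment x·R_p = 0.5617 Ω; upper segment (1−x)·R_p = 1.658 Ω.
Lower segment in parallel with the load: 0.5617 ‖ 0.851 = 0.3383 Ω.
V_out = 20.8 × 0.3383/(1.658 + 0.3383) = 3.525 V.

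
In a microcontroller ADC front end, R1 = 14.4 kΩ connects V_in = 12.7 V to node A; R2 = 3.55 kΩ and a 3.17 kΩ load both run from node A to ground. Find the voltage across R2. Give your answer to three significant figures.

V_out ≈ 1.32 V

R2 ‖ R_L = (3.55 × 3.17)/(3.55 + 3.17) = 1.675 kΩ.
Now apply the divider: V_out = 12.7 × 0.1042 = 1.323 V.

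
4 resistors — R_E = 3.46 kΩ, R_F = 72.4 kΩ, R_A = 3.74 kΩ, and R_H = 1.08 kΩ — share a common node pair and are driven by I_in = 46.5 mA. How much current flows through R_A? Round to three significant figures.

I ≈ 8.31 mA

ΣG = 1/3.46 + 1/72.4 + 1/3.74 + 1/1.08 = 1.496.
By the current-divider rule, I = I_in · G_k/ΣG = 46.5 × 0.1787 = 8.310 mA.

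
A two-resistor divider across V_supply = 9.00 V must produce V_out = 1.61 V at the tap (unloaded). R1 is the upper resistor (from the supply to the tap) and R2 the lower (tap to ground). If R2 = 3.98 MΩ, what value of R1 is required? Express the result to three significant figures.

Required fraction k = V_out/V_supply = 0.1789.
So R1 = R2 · (V_supply/V_out − 1) = 3.98 × (9.00/1.61 − 1) = 3.98 × 4.590 = 18.27 MΩ.

R1 ≈ 18.3 MΩ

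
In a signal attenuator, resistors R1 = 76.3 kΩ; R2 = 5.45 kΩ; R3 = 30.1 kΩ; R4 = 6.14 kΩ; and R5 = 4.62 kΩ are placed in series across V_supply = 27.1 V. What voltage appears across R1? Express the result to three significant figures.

ΣR = 76.3 + 5.45 + 30.1 + 6.14 + 4.62 = 122.6 kΩ.
V = V_supply · R/ΣR = 27.1 × 0.6223 = 16.86 V.

V ≈ 16.9 V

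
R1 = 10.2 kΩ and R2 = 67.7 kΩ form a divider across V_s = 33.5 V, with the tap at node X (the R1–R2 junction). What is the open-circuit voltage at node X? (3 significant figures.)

Open-circuit (no load on X): V_th = V_s · R2/(R1 + R2) = 33.5 × 67.7/(10.20 + 67.7) = 29.11 V.

V_th ≈ 29.1 V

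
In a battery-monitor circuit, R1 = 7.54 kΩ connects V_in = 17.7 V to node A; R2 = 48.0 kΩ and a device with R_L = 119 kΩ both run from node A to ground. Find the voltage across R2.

R2 ‖ R_L = (48.0 × 119)/(48.0 + 119) = 34.20 kΩ.
Then V_out = V_in · R2'/(R1 + R2') = 17.7 × 34.20/41.74 = 14.50 V.

V_out ≈ 14.5 V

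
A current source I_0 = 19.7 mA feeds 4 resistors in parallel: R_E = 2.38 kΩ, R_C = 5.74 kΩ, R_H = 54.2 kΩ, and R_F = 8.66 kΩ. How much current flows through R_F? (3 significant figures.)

Total conductance ΣG = 1/2.38 + 1/5.74 + 1/54.2 + 1/8.66 = 0.7283 (units of 1/kΩ).
By the current-divider rule, I = I_0 · G_k/ΣG = 19.7 × 0.1586 = 3.123 mA.

I ≈ 3.12 mA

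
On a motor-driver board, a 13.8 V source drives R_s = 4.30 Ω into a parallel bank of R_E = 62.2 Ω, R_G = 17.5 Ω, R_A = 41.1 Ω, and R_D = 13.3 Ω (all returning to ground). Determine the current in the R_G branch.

Combine the parallel branches: R_p = (1/62.2 + 1/17.5 + 1/41.1 + 1/13.3)⁻¹ = 5.789 Ω.
Node voltage V_A = V_in · R_p/(R_s + R_p) = 13.8 × 0.5738 = 7.918 V.
Branch current I = V_A/R_G = 7.918/17.5 = 0.4525 A.

I ≈ 0.452 A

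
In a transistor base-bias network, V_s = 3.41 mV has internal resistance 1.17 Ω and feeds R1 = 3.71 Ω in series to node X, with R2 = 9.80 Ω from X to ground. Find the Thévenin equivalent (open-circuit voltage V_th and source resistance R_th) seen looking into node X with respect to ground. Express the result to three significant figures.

R1' = 1.17 + 3.71 = 4.880 Ω (source resistance + R1).
With X open, the divider is unloaded: V_th = 3.41 × 9.80/14.68 = 2.276 mV.
Zeroing V_s shorts the top of R1' to ground, so R_th = R1' ‖ R2 = 3.258 Ω.

V_th ≈ 2.28 mV, R_th ≈ 3.26 Ω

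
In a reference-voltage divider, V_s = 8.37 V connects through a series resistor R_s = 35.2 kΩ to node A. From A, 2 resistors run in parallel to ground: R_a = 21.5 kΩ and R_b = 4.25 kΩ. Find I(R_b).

I ≈ 0.180 mA

Combine the parallel branches: R_p = (1/21.5 + 1/4.25)⁻¹ = 3.549 kΩ.
V_A by voltage divider: V_A = 8.37 × 3.549/(35.2 + 3.549) = 0.7665 V.
Branch current I = V_A/R_b = 0.7665/4.25 = 0.1804 mA.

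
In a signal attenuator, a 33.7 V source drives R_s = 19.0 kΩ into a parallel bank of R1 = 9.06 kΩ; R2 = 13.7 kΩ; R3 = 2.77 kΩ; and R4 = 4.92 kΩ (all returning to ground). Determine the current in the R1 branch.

Parallel bank: R_p = 1/(1/9.06 + 1/13.7 + 1/2.77 + 1/4.92) = 1.338 kΩ.
V_A = 33.7 × 1.338/20.34 = 2.216 V.
Branch current I = V_A/R1 = 2.216/9.06 = 0.2446 mA.

I ≈ 0.245 mA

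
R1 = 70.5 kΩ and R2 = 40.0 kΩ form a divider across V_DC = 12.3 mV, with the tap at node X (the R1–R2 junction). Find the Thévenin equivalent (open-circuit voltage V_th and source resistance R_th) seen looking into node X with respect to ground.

V_th ≈ 4.45 mV, R_th ≈ 25.5 kΩ

With X open, the divider is unloaded: V_th = 12.3 × 40.0/110.5 = 4.452 mV.
With V_DC suppressed (replaced by a short), R_th = R1 ‖ R2 = (70.50 × 40.0)/(70.50 + 40.0) = 25.52 kΩ.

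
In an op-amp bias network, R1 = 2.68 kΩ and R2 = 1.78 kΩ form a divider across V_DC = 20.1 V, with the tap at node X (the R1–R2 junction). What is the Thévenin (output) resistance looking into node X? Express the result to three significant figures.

R_th ≈ 1.07 kΩ

Zeroing V_DC shorts the top of R1 to ground, so R_th = R1 ‖ R2 = 1.070 kΩ.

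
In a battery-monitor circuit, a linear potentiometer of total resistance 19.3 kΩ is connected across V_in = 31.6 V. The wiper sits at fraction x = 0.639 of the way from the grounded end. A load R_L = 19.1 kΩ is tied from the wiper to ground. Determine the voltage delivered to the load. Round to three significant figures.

V_out ≈ 16.4 V

Lower segment x·R_p = 12.33 kΩ; upper segment (1−x)·R_p = 6.967 kΩ.
R_L loads the lower segment: effective lower R = 7.494 kΩ.
Loaded-divider output: V_out = 31.6 × 0.5182 = 16.38 V.
(Unloaded: V_out = x·V_in = 20.2 V.)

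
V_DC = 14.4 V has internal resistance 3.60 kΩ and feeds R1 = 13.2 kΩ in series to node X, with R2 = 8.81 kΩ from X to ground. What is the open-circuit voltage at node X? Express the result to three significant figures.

R1' = 3.60 + 13.2 = 16.80 kΩ (source resistance + R1).
With X open, the divider is unloaded: V_th = 14.4 × 8.81/25.61 = 4.954 V.

V_th ≈ 4.95 V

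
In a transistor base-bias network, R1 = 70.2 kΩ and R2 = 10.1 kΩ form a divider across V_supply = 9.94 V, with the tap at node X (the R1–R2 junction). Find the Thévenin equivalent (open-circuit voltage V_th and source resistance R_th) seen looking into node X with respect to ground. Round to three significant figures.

V_th is the unloaded tap voltage: V_supply · R2/(R1+R2) = 9.94 × 0.1258 = 1.250 V.
Looking into X with the source shorted: R_th = R1·R2/(R1+R2) = 70.20 × 10.1/80.30 = 8.830 kΩ.

V_th ≈ 1.25 V, R_th ≈ 8.83 kΩ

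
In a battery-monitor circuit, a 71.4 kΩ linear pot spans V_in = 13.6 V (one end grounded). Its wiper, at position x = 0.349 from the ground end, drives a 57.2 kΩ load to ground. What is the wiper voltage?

Lower segment x·R_p = 24.92 kΩ; upper segment (1−x)·R_p = 46.48 kΩ.
R_L loads the lower segment: effective lower R = 17.36 kΩ.
Loaded-divider output: V_out = 13.6 × 0.2719 = 3.698 V.

V_out ≈ 3.70 V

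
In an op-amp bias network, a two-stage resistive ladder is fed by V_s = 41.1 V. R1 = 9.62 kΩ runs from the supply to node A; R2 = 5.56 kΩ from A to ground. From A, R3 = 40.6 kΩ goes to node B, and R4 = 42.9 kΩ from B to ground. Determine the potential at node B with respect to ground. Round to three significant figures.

V_B ≈ 7.42 V

Node A sees R2 in parallel with the series input of stage 2, R3 + R4 = 83.50 kΩ.
R2 ‖ (R3+R4) = 5.213 kΩ.
So V_A = 41.1 × 0.3514 = 14.44 V.
Stage 2 is unloaded, so V_B = V_A · R4/(R3+R4) = 14.44 × 42.9/83.50 = 7.421 V.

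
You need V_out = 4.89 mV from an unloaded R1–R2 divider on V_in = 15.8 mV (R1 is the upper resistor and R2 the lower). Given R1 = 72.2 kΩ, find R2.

The divider ratio is R2/(R1+R2) = 4.89/15.8 = 0.3095.
R2 = R1 · 0.3095/(1 − 0.3095) = 32.36 kΩ.

R2 ≈ 32.4 kΩ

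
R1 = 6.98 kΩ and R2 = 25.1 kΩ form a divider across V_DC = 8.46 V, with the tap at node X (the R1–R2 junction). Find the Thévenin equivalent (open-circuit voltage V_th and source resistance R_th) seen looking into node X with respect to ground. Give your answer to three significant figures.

With X open, the divider is unloaded: V_th = 8.46 × 25.1/32.08 = 6.619 V.
Zeroing V_DC shorts the top of R1 to ground, so R_th = R1 ‖ R2 = 5.461 kΩ.

V_th ≈ 6.62 V, R_th ≈ 5.46 kΩ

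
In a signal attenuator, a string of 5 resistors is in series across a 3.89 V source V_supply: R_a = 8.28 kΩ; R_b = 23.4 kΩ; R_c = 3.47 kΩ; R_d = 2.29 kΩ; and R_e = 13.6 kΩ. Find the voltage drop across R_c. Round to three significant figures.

V ≈ 0.264 V

Total series resistance ΣR = 8.28 + 23.4 + 3.47 + 2.29 + 13.6 = 51.04 kΩ.
Voltage divider: V = V_supply · (3.470 / 51.04) = 3.89 × 0.06799 = 0.2645 V.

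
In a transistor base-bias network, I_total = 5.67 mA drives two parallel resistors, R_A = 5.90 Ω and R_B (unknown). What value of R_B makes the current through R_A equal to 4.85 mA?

R_B ≈ 34.9 Ω

Two-branch current divider: I_A = I_total · R_B/(R_A + R_B).
With f = 0.8554, R_B = R_A · f/(1−f) = 5.90 × 5.915 = 34.90 Ω.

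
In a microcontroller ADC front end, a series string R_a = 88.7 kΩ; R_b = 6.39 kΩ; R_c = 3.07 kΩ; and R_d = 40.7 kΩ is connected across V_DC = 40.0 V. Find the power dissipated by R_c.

P ≈ 0.255 mW

Series current I = V_DC/ΣR = 40.0/138.9 = 0.2881 mA.
P = I²R = 0.08298 × 3.07 = 0.2547 mW.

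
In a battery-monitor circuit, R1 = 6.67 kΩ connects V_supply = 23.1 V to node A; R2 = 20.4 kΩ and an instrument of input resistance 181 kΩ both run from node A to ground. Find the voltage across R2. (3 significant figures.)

First combine the lower leg with the load: R2 ‖ R_L = 18.33 kΩ.
Then V_out = V_supply · R2'/(R1 + R2') = 23.1 × 18.33/25.00 = 16.94 V.

V_out ≈ 16.9 V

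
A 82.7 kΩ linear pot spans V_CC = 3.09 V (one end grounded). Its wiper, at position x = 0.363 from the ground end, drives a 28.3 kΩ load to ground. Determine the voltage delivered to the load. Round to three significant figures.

V_out ≈ 0.669 V

The pot divides into 52.68 kΩ above the wiper and 30.02 kΩ below.
R_L loads the lower segment: effective lower R = 14.57 kΩ.
Loaded-divider output: V_out = 3.09 × 0.2166 = 0.6694 V.
(Unloaded: V_out = x·V_CC = 1.12 V.)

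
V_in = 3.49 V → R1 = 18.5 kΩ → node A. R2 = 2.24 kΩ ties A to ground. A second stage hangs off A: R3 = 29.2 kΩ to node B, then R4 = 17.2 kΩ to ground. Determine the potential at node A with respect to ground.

Looking into the second stage from A: R3 + R4 = 46.40 kΩ appears in parallel with R2.
R2 ‖ (R3+R4) = 2.137 kΩ.
First divider: V_A = V_in · 2.137/(18.5 + 2.137) = 0.3614 V.

V_A ≈ 0.361 V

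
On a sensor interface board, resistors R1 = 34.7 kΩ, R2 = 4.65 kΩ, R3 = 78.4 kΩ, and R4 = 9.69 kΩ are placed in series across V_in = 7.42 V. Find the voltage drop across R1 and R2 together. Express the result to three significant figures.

Total series resistance ΣR = 34.7 + 4.65 + 78.4 + 9.69 = 127.4 kΩ.
R_{R1..R2} = 34.7 + 4.65 = 39.35 kΩ.
Voltage divider: V = V_in · (39.35 / 127.4) = 7.42 × 0.3088 = 2.291 V.

V ≈ 2.29 V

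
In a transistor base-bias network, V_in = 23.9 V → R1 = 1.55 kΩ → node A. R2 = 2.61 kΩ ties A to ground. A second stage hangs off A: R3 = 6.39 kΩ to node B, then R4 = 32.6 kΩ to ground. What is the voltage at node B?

V_B ≈ 12.2 V

Looking into the second stage from A: R3 + R4 = 38.99 kΩ appears in parallel with R2.
R2 ‖ (R3+R4) = 2.446 kΩ.
V_A = 23.9 × 2.446/(1.55 + 2.446) = 14.63 V.
Stage 2 is unloaded, so V_B = V_A · R4/(R3+R4) = 14.63 × 32.6/38.99 = 12.23 V.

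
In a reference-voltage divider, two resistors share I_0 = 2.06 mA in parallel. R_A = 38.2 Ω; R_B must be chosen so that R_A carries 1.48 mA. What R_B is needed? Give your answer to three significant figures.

R_B ≈ 97.5 Ω

The fraction through R_A equals R_B/(R_A+R_B).
1.48/2.06 = R_B/(R_A + R_B) → R_B = R_A · (0.7184)/(1 − 0.7184) = 38.2 × 2.552 = 97.48 Ω.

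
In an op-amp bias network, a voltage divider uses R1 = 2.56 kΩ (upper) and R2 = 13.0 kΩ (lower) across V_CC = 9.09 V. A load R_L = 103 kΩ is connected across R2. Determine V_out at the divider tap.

V_out ≈ 7.44 V

First combine the lower leg with the load: R2 ‖ R_L = 11.54 kΩ.
Now apply the divider: V_out = 9.09 × 0.8185 = 7.440 V.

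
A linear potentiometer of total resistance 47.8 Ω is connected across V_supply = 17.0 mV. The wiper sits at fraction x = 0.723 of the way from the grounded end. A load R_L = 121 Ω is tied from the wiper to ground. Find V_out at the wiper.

Split the track: R_lower = x·R_p = 34.56 Ω, R_upper = (1−x)·R_p = 13.24 Ω.
R_L loads the lower segment: effective lower R = 26.88 Ω.
Then V_out = V_supply · 26.88/(13.24 + 26.88) = 11.39 mV.

V_out ≈ 11.4 mV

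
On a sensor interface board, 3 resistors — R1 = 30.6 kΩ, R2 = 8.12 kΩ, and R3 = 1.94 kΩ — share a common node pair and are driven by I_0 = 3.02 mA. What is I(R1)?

I ≈ 0.147 mA

Total conductance ΣG = 1/30.6 + 1/8.12 + 1/1.94 = 0.6713 (units of 1/kΩ).
Current divider: I(R1) = I_0 · G_k/ΣG = 3.02 × (0.03268/0.6713) = 3.02 × 0.04868 = 0.1470 mA.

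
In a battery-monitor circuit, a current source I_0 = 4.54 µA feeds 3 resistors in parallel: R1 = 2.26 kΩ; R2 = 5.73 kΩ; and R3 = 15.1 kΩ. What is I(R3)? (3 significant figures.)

I ≈ 0.440 µA

ΣG = 1/2.26 + 1/5.73 + 1/15.1 = 0.6832.
By the current-divider rule, I = I_0 · G_k/ΣG = 4.54 × 0.09693 = 0.4401 µA.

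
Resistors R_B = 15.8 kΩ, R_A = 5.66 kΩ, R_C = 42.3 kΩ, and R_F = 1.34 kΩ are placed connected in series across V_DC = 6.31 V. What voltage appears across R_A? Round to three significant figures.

V ≈ 0.549 V

Total series resistance ΣR = 15.8 + 5.66 + 42.3 + 1.34 = 65.10 kΩ.
By the voltage-divider rule, V = 6.31 × 5.660/65.10 = 0.5486 V.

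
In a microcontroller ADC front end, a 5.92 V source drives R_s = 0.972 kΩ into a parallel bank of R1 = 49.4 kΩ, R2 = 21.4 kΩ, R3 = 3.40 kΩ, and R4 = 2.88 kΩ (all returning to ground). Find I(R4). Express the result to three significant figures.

Equivalent of the parallel group: R_p = 1.412 kΩ.
V_A = 5.92 × 1.412/2.384 = 3.506 V.
I(R4) = V_A / R4 = 3.506/2.88 = 1.217 mA.

I ≈ 1.22 mA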